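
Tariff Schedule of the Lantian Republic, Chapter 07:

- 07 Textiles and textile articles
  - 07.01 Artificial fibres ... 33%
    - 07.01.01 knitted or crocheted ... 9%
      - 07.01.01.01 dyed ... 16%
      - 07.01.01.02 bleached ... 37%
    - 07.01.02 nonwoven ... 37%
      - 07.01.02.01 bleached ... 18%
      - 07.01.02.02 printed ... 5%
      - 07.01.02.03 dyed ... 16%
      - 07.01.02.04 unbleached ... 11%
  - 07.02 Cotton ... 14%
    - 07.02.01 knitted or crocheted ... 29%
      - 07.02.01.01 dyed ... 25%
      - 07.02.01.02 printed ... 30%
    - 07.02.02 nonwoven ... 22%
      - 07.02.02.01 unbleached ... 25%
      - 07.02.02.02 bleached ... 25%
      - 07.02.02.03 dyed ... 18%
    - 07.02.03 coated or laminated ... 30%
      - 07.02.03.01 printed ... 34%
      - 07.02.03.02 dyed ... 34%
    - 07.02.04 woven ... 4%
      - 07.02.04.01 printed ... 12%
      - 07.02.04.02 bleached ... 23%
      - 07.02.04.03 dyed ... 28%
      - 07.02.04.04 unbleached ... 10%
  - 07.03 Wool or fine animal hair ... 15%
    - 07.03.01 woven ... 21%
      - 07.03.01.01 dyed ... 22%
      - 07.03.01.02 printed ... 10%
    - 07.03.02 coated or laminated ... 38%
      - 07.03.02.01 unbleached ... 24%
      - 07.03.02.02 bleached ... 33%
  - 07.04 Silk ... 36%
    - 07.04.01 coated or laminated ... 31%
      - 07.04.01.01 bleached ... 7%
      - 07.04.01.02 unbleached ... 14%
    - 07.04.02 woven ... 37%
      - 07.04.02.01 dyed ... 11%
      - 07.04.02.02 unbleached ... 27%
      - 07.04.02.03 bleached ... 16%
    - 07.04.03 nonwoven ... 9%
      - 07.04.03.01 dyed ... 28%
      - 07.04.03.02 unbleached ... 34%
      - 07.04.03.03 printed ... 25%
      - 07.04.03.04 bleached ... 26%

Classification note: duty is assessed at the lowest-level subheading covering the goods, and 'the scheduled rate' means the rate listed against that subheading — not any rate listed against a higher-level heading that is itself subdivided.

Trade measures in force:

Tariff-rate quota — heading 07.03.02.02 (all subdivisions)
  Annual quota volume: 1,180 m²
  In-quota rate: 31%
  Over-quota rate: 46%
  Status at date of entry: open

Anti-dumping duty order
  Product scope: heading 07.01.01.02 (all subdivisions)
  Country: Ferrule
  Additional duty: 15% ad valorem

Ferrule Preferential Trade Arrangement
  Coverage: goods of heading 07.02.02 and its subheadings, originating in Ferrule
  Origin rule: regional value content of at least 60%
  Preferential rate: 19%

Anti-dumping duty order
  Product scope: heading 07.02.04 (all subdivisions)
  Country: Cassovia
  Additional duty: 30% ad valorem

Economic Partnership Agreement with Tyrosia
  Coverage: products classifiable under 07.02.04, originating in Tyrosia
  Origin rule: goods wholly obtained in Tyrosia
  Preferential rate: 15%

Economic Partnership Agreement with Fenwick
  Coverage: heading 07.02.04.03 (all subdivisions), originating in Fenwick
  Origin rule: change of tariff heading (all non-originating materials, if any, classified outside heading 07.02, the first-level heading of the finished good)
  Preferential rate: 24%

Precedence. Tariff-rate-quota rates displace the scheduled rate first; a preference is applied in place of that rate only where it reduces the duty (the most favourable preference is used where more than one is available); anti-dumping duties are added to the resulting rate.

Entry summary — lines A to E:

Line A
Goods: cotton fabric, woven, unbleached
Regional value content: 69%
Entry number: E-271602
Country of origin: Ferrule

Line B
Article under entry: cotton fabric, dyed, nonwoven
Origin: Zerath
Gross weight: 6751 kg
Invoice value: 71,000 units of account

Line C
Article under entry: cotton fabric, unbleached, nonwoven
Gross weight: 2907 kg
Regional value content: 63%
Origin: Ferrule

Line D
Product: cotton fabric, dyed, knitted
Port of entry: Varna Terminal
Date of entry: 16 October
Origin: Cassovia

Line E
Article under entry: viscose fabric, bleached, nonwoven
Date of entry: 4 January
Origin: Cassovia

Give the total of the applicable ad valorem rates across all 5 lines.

Line A: cotton → 07.02; woven → 07.02.04; unbleached → 07.02.04.04. Scheduled 10%. Ferrule agreement on 07.02.02: 07.02.04.04 not covered. → 10%.
Line B: cotton → 07.02; nonwoven → 07.02.02; dyed → 07.02.02.03. Scheduled 18%. No special measure applies. → 18%.
Line C: cotton → 07.02; nonwoven → 07.02.02; unbleached → 07.02.02.01. Scheduled 25%. Ferrule agreement on 07.02.02: RVC ≥ 60% → 19% available; preferential 19%. → 19%.
Line D: cotton → 07.02; knitted → 07.02.01; dyed → 07.02.01.01. Scheduled 25%. No special measure applies. → 25%.
Line E: viscose → 07.01; nonwoven → 07.01.02; bleached → 07.01.02.01. Scheduled 18%. No special measure applies. → 18%.
Sum: 10% + 18% + 19% + 25% + 18% = 90%.

90%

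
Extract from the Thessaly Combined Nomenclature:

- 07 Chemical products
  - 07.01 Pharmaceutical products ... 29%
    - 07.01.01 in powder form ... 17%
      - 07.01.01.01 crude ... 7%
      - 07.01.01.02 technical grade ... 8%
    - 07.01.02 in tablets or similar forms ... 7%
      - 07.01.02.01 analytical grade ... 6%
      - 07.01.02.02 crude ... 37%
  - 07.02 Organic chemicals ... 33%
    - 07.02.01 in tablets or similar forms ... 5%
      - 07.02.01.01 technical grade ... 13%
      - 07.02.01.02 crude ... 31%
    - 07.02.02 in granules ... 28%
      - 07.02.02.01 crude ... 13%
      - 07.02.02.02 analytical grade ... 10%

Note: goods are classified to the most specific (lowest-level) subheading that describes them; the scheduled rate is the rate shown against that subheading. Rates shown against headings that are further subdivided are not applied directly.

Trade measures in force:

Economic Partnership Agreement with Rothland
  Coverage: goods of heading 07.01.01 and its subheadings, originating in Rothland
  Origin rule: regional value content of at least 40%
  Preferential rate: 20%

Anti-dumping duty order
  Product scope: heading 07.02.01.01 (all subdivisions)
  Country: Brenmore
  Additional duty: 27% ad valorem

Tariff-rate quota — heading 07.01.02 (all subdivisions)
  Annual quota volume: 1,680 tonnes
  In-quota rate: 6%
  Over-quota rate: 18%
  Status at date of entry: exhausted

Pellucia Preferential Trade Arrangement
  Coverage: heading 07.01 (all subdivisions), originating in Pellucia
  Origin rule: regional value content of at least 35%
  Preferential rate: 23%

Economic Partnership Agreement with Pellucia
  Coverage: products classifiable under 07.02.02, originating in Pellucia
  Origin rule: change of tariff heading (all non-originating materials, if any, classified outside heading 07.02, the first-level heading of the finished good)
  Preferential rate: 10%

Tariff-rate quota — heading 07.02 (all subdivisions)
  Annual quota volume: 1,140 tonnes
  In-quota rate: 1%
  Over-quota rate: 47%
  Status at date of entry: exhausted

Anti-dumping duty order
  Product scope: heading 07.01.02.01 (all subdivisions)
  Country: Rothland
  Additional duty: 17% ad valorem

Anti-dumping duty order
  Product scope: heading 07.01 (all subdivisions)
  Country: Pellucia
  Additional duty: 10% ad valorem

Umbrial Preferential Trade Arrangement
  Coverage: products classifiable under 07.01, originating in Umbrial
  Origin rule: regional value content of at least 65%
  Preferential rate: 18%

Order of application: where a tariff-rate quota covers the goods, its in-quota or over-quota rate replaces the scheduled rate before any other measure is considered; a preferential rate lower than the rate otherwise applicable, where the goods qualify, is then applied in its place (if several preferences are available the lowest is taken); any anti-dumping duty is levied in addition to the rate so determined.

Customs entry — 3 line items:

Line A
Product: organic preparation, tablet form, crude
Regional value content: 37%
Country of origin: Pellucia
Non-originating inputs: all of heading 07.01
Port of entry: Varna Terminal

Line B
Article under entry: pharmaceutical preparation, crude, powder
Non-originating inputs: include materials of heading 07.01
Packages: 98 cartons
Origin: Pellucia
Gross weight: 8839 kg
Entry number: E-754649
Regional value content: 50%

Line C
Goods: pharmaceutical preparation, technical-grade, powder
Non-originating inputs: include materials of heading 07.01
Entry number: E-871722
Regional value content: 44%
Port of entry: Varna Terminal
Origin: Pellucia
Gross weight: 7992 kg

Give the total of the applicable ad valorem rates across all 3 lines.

Line A: organic → 07.02; tablet form → 07.02.01; crude → 07.02.01.02. Scheduled 31%. quota on 07.02 exhausted → over-quota 47%; Pellucia agreement on 07.01: 07.02.01.02 not covered; Pellucia agreement on 07.02.02: 07.02.01.02 not covered. → 47%.
Line B: pharmaceutical → 07.01; powder → 07.01.01; crude → 07.01.01.01. Scheduled 7%. Pellucia agreement on 07.01: RVC ≥ 35% → 23% available; Pellucia agreement on 07.02.02: 07.01.01.01 not covered; preference 23% not lower than 7% → no reduction; anti-dumping (Pellucia, 07.01): +10%; total 7% + 10% = 17%. → 17%.
Line C: pharmaceutical → 07.01; powder → 07.01.01; technical-grade → 07.01.01.02. Scheduled 8%. Pellucia agreement on 07.01: RVC ≥ 35% → 23% available; Pellucia agreement on 07.02.02: 07.01.01.02 not covered; preference 23% not lower than 8% → no reduction; anti-dumping (Pellucia, 07.01): +10%; total 8% + 10% = 18%. → 18%.
Sum: 47% + 17% + 18% = 82%.

82%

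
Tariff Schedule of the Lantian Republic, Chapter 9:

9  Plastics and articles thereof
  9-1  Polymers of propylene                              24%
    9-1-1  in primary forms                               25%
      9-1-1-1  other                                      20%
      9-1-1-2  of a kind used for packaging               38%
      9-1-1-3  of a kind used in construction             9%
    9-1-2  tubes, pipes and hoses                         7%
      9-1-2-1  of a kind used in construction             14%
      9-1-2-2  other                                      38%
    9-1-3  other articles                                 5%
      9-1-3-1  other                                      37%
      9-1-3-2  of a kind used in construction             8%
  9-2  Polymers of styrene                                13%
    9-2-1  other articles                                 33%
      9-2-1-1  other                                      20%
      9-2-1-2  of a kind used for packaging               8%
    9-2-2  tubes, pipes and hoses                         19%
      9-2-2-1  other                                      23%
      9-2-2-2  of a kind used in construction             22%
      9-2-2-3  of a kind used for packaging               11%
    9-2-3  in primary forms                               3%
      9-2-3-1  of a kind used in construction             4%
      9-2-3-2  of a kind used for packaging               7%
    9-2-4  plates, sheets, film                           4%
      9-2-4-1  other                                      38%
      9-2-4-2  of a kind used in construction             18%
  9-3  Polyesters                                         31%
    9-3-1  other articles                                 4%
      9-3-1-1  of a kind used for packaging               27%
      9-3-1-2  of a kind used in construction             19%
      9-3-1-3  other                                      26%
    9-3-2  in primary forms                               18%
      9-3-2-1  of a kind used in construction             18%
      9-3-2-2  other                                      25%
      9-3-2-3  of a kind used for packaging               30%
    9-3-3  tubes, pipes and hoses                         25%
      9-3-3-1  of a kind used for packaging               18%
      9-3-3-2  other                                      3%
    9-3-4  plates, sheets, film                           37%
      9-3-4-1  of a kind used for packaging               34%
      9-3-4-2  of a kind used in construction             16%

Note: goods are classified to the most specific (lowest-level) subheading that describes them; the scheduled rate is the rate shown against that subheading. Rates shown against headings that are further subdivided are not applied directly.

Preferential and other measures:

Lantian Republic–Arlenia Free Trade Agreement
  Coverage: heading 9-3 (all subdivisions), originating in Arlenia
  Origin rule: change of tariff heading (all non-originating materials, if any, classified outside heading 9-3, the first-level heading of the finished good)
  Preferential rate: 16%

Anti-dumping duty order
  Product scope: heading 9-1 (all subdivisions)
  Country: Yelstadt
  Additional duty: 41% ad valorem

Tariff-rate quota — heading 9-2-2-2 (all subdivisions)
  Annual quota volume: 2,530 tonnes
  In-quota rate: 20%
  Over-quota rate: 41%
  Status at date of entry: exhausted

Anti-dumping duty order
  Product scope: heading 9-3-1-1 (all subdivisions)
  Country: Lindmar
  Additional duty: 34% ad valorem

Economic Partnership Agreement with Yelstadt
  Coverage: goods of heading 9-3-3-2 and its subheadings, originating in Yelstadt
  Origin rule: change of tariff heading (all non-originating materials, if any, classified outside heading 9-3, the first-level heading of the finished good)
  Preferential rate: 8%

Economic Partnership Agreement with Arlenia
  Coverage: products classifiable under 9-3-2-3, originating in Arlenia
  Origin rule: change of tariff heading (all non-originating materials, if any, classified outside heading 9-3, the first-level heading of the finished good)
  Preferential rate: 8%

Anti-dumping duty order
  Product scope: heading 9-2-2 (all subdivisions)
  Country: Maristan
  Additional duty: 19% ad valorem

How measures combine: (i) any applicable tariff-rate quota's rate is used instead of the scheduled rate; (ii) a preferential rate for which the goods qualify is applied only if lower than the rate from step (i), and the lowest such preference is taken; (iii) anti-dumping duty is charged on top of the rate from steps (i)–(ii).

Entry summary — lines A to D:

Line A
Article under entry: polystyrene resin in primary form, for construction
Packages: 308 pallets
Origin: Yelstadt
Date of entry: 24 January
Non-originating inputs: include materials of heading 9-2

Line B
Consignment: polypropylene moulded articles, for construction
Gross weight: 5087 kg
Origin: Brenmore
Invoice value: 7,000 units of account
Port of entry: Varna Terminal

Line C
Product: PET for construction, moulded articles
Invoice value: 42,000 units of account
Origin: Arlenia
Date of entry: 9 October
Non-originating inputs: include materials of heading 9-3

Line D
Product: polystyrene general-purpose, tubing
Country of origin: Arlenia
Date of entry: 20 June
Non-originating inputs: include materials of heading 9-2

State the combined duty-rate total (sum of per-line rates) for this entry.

Line A: polystyrene → 9-2; resin in primary form → 9-2-3; for construction → 9-2-3-1. Scheduled 4%. Yelstadt agreement on 9-3-3-2: 9-2-3-1 not covered. → 4%.
Line B: polypropylene → 9-1; moulded articles → 9-1-3; for construction → 9-1-3-2. Scheduled 8%. No special measure applies. → 8%.
Line C: PET → 9-3; moulded articles → 9-3-1; for construction → 9-3-1-2. Scheduled 19%. Arlenia agreement on 9-3: CTH not met; Arlenia agreement on 9-3-2-3: 9-3-1-2 not covered. → 19%.
Line D: polystyrene → 9-2; tubing → 9-2-2; general-purpose → 9-2-2-1. Scheduled 23%. Arlenia agreement on 9-3: 9-2-2-1 not covered; Arlenia agreement on 9-3-2-3: 9-2-2-1 not covered. → 23%.
Sum: 4% + 8% + 19% + 23% = 54%.

54%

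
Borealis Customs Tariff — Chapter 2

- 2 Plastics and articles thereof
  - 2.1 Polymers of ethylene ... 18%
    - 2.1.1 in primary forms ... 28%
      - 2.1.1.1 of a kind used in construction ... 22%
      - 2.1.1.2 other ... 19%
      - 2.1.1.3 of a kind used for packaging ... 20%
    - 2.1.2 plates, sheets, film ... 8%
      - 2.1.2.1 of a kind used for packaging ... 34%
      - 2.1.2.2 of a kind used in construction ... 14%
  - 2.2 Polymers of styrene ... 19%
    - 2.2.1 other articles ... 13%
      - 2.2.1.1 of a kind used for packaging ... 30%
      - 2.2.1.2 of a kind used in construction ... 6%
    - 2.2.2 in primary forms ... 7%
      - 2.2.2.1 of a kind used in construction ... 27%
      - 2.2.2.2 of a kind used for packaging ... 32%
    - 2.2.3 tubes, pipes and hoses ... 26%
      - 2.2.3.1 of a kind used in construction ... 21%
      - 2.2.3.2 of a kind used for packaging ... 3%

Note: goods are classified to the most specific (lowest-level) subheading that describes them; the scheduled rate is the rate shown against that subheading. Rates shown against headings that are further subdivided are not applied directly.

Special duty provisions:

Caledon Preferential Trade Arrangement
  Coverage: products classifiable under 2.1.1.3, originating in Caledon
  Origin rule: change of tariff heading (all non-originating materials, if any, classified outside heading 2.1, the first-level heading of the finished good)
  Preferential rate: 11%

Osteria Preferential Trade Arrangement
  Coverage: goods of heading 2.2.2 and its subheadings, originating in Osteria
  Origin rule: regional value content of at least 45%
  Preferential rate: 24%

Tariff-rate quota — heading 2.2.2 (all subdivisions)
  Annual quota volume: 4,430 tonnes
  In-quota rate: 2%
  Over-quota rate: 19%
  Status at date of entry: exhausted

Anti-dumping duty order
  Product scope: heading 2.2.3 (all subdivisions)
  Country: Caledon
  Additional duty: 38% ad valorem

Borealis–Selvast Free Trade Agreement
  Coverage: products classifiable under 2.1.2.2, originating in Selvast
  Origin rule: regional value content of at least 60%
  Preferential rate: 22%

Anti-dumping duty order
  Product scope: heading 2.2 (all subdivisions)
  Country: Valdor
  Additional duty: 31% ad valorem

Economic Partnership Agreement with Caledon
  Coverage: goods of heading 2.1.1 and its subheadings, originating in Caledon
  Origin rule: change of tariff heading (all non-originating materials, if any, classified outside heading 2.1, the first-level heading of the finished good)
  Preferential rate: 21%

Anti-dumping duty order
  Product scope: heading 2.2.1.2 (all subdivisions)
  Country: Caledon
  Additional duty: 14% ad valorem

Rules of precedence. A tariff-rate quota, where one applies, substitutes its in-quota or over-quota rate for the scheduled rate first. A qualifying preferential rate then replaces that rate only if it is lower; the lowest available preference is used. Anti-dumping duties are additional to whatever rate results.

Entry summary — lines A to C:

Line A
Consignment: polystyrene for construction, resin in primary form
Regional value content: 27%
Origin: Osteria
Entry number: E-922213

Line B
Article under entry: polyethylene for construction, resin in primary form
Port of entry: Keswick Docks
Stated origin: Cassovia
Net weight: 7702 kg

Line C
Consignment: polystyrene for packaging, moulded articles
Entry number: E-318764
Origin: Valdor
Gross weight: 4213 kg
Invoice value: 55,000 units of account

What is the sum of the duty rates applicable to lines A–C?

Line A: polystyrene → 2.2; resin in primary form → 2.2.2; for construction → 2.2.2.1. Scheduled 27%. quota on 2.2.2 exhausted → over-quota 19%; Osteria agreement on 2.2.2: RVC < 45%. → 19%.
Line B: polyethylene → 2.1; resin in primary form → 2.1.1; for construction → 2.1.1.1. Scheduled 22%. No special measure applies. → 22%.
Line C: polystyrene → 2.2; moulded articles → 2.2.1; for packaging → 2.2.1.1. Scheduled 30%. anti-dumping (Valdor, 2.2): +31%; total 30% + 31% = 61%. → 61%.
Sum: 19% + 22% + 61% = 102%.

102%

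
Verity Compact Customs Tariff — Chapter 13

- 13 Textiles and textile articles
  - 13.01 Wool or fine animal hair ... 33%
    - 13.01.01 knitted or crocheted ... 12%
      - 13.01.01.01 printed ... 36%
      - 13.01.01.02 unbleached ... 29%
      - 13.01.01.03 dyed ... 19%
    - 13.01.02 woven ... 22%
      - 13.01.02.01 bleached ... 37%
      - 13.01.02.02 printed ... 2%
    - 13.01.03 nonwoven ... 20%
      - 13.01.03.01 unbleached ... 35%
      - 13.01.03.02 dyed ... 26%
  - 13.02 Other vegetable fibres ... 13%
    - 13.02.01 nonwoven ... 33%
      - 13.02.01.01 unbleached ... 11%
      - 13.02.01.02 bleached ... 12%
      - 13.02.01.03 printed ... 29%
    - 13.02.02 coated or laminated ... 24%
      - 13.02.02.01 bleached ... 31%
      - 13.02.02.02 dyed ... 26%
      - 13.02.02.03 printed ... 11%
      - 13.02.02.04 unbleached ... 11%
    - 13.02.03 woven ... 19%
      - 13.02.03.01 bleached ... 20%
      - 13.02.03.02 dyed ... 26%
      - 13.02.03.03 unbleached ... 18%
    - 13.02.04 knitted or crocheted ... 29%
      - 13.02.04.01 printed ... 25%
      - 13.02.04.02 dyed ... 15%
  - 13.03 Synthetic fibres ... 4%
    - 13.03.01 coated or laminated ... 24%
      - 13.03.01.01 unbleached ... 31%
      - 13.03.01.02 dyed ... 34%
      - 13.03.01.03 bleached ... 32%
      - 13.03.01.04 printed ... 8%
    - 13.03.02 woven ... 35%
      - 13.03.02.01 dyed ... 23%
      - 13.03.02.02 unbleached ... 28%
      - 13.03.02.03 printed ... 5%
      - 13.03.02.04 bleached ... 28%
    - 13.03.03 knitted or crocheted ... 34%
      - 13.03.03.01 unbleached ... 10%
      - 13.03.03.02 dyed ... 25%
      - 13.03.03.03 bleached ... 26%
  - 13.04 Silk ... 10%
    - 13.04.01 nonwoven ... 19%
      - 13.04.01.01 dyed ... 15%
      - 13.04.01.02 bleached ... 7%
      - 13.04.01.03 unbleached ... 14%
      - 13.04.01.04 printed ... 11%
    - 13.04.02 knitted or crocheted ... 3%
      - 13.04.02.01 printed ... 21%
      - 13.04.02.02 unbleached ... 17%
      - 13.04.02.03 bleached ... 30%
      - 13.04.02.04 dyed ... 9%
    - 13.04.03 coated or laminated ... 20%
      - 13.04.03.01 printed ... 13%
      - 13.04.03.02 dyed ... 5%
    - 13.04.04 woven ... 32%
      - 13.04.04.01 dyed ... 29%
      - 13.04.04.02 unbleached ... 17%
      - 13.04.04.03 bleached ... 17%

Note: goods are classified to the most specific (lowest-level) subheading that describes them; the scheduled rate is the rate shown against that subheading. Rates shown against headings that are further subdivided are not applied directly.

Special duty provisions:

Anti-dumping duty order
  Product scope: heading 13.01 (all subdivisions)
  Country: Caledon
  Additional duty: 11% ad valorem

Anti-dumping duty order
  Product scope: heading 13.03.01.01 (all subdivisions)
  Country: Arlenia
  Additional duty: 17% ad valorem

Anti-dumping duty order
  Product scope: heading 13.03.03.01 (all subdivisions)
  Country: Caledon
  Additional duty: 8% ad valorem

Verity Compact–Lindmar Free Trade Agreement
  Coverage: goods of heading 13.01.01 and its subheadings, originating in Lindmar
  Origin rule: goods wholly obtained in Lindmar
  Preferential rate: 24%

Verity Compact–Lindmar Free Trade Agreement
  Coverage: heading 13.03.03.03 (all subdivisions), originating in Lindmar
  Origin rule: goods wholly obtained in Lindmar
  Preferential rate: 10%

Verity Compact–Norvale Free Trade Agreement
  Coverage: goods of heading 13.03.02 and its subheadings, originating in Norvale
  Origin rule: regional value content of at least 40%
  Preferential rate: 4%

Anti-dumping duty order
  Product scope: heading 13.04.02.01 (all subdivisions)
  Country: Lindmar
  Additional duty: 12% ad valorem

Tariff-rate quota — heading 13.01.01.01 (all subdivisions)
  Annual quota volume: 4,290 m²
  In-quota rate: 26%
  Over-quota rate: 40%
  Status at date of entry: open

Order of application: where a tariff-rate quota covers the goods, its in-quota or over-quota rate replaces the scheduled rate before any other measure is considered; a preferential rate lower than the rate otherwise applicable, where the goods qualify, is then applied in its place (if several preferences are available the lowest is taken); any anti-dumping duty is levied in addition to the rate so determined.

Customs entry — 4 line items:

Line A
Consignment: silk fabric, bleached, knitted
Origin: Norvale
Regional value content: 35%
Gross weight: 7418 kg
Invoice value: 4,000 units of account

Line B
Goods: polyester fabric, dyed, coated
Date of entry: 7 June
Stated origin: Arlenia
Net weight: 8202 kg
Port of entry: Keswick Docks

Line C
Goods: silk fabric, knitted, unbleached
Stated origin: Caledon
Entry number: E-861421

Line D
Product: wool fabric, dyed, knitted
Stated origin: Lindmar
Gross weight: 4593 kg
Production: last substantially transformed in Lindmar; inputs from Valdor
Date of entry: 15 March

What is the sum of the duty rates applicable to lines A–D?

100%

Line A: silk → 13.04; knitted → 13.04.02; bleached → 13.04.02.03. Scheduled 30%. Norvale agreement on 13.03.02: 13.04.02.03 not covered. → 30%.
Line B: polyester → 13.03; coated → 13.03.01; dyed → 13.03.01.02. Scheduled 34%. No special measure applies. → 34%.
Line C: silk → 13.04; knitted → 13.04.02; unbleached → 13.04.02.02. Scheduled 17%. No special measure applies. → 17%.
Line D: wool → 13.01; knitted → 13.01.01; dyed → 13.01.01.03. Scheduled 19%. Lindmar agreement on 13.01.01: not wholly obtained; Lindmar agreement on 13.03.03.03: 13.01.01.03 not covered. → 19%.
Sum: 30% + 34% + 17% + 19% = 100%.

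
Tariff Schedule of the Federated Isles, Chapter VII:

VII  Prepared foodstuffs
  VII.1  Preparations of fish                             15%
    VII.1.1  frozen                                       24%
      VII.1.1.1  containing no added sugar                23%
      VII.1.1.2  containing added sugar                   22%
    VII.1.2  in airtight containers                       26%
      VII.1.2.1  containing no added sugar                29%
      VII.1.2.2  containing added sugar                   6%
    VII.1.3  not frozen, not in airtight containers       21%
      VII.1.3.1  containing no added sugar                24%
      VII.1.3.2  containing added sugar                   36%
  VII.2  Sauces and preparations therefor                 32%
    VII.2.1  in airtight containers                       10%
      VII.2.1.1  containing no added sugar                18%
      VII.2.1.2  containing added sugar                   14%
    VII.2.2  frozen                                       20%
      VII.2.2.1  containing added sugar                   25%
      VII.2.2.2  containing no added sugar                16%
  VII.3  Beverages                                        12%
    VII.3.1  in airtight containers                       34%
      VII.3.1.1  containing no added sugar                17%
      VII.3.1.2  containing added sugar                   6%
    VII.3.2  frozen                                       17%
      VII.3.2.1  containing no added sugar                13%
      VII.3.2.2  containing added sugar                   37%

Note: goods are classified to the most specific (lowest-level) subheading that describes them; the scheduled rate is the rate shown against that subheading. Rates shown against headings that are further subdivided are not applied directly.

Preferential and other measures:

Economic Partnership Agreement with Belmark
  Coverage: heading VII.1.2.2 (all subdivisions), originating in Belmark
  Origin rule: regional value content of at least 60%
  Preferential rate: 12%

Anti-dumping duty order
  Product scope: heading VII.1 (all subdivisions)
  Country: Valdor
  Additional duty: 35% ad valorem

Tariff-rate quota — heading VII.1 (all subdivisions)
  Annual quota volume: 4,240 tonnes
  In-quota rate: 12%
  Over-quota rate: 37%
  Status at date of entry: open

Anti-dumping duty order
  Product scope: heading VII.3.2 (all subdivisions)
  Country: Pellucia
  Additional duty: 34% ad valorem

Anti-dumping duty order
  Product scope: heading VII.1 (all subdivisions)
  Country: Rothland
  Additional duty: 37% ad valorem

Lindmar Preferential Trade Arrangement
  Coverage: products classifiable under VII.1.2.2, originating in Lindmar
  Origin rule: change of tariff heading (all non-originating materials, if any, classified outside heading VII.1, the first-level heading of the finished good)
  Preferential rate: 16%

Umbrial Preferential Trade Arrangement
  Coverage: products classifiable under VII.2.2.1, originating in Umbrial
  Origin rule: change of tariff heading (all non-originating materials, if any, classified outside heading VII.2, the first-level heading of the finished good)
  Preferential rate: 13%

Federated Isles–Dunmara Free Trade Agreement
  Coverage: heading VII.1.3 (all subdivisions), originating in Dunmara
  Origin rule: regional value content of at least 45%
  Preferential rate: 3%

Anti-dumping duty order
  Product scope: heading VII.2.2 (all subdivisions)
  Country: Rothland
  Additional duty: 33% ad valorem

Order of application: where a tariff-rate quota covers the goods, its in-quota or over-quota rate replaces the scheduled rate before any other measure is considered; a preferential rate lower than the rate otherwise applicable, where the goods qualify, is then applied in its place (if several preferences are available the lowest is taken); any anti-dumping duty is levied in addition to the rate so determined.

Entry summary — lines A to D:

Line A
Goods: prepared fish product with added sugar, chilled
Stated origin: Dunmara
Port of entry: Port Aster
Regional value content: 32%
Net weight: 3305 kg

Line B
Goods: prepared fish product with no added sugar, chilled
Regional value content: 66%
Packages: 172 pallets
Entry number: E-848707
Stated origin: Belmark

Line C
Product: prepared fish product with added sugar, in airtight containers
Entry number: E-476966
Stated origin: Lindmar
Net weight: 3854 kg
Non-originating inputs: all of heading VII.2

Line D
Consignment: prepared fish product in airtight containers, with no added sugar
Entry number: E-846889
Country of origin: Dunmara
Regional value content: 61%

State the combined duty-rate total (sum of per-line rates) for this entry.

Line A: prepared fish product → VII.1; chilled → VII.1.3; with added sugar → VII.1.3.2. Scheduled 36%. quota on VII.1 open → in-quota 12%; Dunmara agreement on VII.1.3: RVC < 45%. → 12%.
Line B: prepared fish product → VII.1; chilled → VII.1.3; with no added sugar → VII.1.3.1. Scheduled 24%. quota on VII.1 open → in-quota 12%; Belmark agreement on VII.1.2.2: VII.1.3.1 not covered. → 12%.
Line C: prepared fish product → VII.1; in airtight containers → VII.1.2; with added sugar → VII.1.2.2. Scheduled 6%. quota on VII.1 open → in-quota 12%; Lindmar agreement on VII.1.2.2: CTH met → 16% available; preference 16% not lower than 12% → no reduction. → 12%.
Line D: prepared fish product → VII.1; in airtight containers → VII.1.2; with no added sugar → VII.1.2.1. Scheduled 29%. quota on VII.1 open → in-quota 12%; Dunmara agreement on VII.1.3: VII.1.2.1 not covered. → 12%.
Sum: 12% + 12% + 12% + 12% = 48%.

48%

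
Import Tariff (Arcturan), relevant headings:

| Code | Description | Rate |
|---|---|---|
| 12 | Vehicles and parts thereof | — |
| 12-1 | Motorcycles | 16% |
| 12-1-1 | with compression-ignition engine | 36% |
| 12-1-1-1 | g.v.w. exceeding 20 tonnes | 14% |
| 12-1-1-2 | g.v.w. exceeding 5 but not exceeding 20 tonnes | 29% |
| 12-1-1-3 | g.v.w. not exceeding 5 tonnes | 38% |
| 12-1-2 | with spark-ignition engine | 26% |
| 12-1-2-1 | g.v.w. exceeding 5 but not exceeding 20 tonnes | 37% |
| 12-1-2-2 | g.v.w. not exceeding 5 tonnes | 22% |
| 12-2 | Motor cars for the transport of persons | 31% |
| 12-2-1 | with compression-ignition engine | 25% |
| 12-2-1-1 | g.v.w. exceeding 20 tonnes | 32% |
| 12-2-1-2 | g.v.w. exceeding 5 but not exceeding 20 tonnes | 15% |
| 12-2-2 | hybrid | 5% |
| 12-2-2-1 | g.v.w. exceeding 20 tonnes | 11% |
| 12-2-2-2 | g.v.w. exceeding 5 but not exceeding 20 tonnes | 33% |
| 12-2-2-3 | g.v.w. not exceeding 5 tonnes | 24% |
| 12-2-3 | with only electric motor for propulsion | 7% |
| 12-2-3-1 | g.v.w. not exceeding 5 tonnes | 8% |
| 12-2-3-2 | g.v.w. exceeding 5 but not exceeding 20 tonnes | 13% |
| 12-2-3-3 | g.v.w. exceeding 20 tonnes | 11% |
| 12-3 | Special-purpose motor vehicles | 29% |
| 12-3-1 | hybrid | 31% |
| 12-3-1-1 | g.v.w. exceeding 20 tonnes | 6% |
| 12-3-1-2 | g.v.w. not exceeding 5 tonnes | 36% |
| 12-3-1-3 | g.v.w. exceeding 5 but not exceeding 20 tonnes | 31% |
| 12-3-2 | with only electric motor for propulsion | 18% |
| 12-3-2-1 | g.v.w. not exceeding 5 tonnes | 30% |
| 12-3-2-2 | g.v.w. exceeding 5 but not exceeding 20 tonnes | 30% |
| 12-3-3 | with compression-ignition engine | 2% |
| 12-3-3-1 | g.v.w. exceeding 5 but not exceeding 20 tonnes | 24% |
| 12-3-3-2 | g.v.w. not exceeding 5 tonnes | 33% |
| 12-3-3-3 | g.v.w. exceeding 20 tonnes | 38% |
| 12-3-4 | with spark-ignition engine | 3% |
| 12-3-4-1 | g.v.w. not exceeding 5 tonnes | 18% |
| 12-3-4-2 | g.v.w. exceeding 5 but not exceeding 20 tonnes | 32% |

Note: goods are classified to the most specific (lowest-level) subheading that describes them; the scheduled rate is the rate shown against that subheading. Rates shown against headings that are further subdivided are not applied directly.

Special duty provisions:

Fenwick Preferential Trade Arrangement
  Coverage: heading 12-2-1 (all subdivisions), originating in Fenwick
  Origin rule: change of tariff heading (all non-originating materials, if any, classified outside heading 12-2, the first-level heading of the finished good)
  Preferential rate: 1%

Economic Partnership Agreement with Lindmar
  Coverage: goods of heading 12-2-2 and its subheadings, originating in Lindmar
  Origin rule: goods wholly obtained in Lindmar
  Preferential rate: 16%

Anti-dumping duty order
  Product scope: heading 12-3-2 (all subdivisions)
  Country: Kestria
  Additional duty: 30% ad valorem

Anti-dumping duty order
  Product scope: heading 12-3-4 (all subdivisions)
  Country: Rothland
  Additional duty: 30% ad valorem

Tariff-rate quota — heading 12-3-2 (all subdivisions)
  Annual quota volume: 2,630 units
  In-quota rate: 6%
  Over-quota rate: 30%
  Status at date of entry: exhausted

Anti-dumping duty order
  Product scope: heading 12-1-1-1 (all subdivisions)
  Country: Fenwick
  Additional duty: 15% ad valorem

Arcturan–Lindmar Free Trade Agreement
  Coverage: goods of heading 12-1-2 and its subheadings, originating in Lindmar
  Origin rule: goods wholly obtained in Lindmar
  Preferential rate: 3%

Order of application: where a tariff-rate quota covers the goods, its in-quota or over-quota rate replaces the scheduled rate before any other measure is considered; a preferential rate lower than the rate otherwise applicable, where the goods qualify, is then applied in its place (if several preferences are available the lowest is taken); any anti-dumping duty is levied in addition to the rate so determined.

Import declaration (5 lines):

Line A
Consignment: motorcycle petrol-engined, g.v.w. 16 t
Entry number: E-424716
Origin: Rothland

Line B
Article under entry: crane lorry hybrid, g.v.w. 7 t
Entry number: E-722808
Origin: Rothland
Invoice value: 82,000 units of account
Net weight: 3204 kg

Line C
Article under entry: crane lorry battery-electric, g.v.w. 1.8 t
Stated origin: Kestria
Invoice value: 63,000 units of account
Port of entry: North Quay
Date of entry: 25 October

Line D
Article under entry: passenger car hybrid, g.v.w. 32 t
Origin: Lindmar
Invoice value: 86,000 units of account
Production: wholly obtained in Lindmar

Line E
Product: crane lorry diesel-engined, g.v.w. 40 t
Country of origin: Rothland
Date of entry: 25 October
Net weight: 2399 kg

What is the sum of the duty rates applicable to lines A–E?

177%

Line A: motorcycle → 12-1; petrol-engined → 12-1-2; g.v.w. 16 t → 12-1-2-1. Scheduled 37%. No special measure applies. → 37%.
Line B: crane lorry → 12-3; hybrid → 12-3-1; g.v.w. 7 t → 12-3-1-3. Scheduled 31%. No special measure applies. → 31%.
Line C: crane lorry → 12-3; battery-electric → 12-3-2; g.v.w. 1.8 t → 12-3-2-1. Scheduled 30%. quota on 12-3-2 exhausted → over-quota 30%; anti-dumping (Kestria, 12-3-2): +30%; total 30% + 30% = 60%. → 60%.
Line D: passenger car → 12-2; hybrid → 12-2-2; g.v.w. 32 t → 12-2-2-1. Scheduled 11%. Lindmar agreement on 12-2-2: wholly obtained → 16% available; Lindmar agreement on 12-1-2: 12-2-2-1 not covered; preference 16% not lower than 11% → no reduction. → 11%.
Line E: crane lorry → 12-3; diesel-engined → 12-3-3; g.v.w. 40 t → 12-3-3-3. Scheduled 38%. No special measure applies. → 38%.
Sum: 37% + 31% + 60% + 11% + 38% = 177%.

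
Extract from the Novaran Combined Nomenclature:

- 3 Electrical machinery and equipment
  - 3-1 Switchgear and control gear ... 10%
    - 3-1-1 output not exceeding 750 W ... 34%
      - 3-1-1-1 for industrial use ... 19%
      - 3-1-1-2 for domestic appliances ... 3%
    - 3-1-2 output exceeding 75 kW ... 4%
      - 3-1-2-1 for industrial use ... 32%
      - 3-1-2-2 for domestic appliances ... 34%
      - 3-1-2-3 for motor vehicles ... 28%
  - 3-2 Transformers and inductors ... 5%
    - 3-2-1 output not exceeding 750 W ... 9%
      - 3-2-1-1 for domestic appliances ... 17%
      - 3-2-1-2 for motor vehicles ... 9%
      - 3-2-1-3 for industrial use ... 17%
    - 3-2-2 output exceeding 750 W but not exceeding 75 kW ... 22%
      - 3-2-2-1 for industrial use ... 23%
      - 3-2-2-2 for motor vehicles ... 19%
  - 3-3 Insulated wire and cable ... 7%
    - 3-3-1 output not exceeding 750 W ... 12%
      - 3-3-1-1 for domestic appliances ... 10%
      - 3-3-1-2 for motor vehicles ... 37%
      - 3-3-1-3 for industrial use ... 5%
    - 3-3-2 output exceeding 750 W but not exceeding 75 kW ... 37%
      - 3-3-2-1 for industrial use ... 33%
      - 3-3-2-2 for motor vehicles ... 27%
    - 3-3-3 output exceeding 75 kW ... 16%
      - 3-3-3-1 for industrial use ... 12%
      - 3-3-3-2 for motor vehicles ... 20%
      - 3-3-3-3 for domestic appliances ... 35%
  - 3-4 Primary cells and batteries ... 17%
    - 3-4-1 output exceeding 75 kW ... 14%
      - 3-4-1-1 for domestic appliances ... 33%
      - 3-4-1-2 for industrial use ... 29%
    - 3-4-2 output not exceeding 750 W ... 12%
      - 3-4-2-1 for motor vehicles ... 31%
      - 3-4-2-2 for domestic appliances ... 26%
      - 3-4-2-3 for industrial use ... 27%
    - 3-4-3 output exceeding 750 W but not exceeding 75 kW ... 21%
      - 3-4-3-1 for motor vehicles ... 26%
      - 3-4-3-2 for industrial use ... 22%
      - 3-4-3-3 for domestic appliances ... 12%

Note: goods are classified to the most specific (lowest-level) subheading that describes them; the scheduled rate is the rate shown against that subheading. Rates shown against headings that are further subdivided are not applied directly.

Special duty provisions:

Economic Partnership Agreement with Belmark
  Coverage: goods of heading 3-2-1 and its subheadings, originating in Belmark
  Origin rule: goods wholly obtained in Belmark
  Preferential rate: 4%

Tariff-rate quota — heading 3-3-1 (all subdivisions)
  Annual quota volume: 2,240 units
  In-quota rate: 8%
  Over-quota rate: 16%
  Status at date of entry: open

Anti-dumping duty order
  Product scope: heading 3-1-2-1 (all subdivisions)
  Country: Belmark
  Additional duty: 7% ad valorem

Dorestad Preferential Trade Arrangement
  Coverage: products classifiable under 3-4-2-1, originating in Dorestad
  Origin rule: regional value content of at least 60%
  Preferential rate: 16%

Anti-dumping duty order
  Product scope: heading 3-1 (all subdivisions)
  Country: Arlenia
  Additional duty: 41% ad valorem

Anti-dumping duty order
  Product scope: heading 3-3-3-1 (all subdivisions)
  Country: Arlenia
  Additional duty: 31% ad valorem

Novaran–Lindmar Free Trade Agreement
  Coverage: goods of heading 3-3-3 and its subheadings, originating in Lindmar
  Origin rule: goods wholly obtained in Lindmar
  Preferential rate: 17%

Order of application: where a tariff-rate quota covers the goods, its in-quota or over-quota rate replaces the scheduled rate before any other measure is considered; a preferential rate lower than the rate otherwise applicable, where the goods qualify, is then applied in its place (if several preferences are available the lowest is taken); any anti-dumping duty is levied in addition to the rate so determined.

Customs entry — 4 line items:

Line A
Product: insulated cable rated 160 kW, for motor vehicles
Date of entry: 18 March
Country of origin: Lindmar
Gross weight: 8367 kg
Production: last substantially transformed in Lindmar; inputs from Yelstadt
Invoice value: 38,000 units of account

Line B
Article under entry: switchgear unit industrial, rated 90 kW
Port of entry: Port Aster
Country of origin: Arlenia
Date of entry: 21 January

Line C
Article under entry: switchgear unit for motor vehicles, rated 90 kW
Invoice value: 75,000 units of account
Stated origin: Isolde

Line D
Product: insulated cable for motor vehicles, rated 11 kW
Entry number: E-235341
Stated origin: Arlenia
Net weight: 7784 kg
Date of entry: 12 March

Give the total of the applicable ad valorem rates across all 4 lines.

Line A: insulated cable → 3-3; rated 160 kW → 3-3-3; for motor vehicles → 3-3-3-2. Scheduled 20%. Lindmar agreement on 3-3-3: not wholly obtained. → 20%.
Line B: switchgear unit → 3-1; rated 90 kW → 3-1-2; industrial → 3-1-2-1. Scheduled 32%. anti-dumping (Arlenia, 3-1): +41%; total 32% + 41% = 73%. → 73%.
Line C: switchgear unit → 3-1; rated 90 kW → 3-1-2; for motor vehicles → 3-1-2-3. Scheduled 28%. No special measure applies. → 28%.
Line D: insulated cable → 3-3; rated 11 kW → 3-3-2; for motor vehicles → 3-3-2-2. Scheduled 27%. No special measure applies. → 27%.
Sum: 20% + 73% + 28% + 27% = 148%.

148%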